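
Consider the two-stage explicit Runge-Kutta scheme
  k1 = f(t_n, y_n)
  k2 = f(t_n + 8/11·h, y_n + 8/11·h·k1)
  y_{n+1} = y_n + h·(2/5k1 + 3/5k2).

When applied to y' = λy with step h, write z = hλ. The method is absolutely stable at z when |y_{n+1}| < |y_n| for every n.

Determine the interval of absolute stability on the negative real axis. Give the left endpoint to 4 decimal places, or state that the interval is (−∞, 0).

(-2.2917, 0).

On y'=λy, z=hλ:
  k1=λy_n ⇒ h·k1=z·y_n;  k2=λ(1+8/11z)y_n ⇒ h·k2=z(1+8/11z)y_n
  y_{n+1}/y_n = 1 + 2/5z + 3/5z(1+8/11z) = 1 + z + 24/55z²
  ⇒ R(z) = 1 + z + 24/55z².

Solve |R(x)|<1 on ℝ⁻.
x=-1.6: |R|=0.5171
R=1: x+24/55x²=0 ⇒ x=−55/24=-2.2917; min R=1−1/(4·24/55)=0.4271>−1
Confirm numerically:
  x=-2.205: |R|=0.91661 <1
  x=-1.978: |R|=0.72927 <1
  x=-1.840: |R|=0.63735 <1
  x=-1.367: |R|=0.44843 <1
  x=-2.748: |R|=1.54720 >1
  x=-2.731: |R|=1.52356 >1
Interval (-2.2917, 0).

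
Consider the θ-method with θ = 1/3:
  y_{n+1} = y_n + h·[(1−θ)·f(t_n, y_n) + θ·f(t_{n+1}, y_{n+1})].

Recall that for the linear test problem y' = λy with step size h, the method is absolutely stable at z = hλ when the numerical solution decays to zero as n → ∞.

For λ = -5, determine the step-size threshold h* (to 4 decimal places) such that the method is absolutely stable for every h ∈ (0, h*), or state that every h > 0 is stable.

(-6.0000,0); λ=-5 ⇒ h* = (6)/5 = 1.2000.

Set f=λy, z=hλ:
  y_{n+1} = y_n + z·[2/3·y_n + 1/3·y_{n+1}] ⇒ (1 − 1/3z)y_{n+1} = (1 + 2/3z)y_n
  R(z) = (1 + 2/3z)/(1 − 1/3z).

Find x<0 with |R(x)|<1.
x=-1.56: |R|=0.0263
R=−1: 1+2/3x = −1+1/3x ⇒ -1/3x=2 ⇒ x=2/(-1/3)=-6.0000
Confirm numerically:
  x=-5.446: |R|=0.93441 <1
  x=-3.010: |R|=0.50250 <1
  x=-2.887: |R|=0.47121 <1
  x=-6.449: |R|=1.04752 >1
  x=-6.439: |R|=1.04651 >1
  x=-6.382: |R|=1.04072 >1
Stable set (-6.0000, 0).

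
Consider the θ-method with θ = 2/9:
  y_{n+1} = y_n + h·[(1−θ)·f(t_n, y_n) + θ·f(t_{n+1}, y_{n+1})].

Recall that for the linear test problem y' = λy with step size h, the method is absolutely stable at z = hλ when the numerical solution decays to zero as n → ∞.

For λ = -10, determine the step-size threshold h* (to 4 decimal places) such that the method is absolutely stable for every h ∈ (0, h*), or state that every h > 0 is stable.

With y'=λy (z=hλ):
  y_{n+1} = y_n + z·[7/9·y_n + 2/9·y_{n+1}] ⇒ (1 − 2/9z)y_{n+1} = (1 + 7/9z)y_n
  ⇒ R(z) = (1 + 7/9z)/(1 − 2/9z).

Solve |R(x)|<1 on ℝ⁻.
x=-0.55: |R|=0.5099
R=−1: 1+7/9x = −1+2/9x ⇒ -5/9x=2 ⇒ x=2/(-5/9)=-3.6000
Confirm numerically:
  x=-3.569: |R|=0.99040 <1
  x=-2.076: |R|=0.42062 <1
  x=-1.897: |R|=0.33445 <1
  x=-3.930: |R|=1.09786 >1
  x=-3.851: |R|=1.07514 >1
Stable set (-3.6000, 0).

(-3.6000,0); λ=-10 ⇒ h* = (18/5)/10 = 0.3600.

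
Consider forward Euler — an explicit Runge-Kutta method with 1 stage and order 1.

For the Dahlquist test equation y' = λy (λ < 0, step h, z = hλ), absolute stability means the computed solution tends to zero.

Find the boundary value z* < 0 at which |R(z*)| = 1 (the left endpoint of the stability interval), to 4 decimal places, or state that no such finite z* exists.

Set f=λy, z=hλ:
  order 1, 1-stage ⇒ R(z)=1+z
  (e.g. R(-1.43)=-0.43000, |R|=0.43000)

Boundary: |R(x)|=1, x<0.
x=-1.43: |R|=0.4300
|R(-2.18)|=1.1800 |R(-1.87)|=0.8700 |R(-0.66)|=0.3400
Bisect:
  x_lo=-2.5527 |R|=1.5527  x_hi=-0.0874 |R|=0.9126
  mid=-1.32004 |R|=0.32004 →hi
  mid=-1.93637 |R|=0.93637 →hi
  mid=-2.24453 |R|=1.24453 →lo
  mid=-2.09045 |R|=1.09045 →lo
  mid=-2.01341 |R|=1.01341 →lo
  mid=-1.97489 |R|=0.97489 →hi
  mid=-1.99415 |R|=0.99415 →hi
  ...
  [-2.00002,-1.99987] ⇒ x*=-2.0000
So |R|<1 on (-2.0000, 0).

left endpoint -2.0000.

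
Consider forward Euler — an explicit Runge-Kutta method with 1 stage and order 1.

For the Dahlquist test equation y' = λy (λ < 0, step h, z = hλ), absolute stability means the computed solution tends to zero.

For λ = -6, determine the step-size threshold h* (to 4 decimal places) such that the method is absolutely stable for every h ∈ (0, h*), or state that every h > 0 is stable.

On y'=λy, z=hλ:
  order 1, 1-stage ⇒ R(z)=1+z
  (e.g. R(-1.67)=-0.67000, |R|=0.67000)

Find x<0 with |R(x)|<1.
x=-1.67: |R|=0.6700
|R(-1.45)|=0.4500 |R(-0.91)|=0.0900 |R(-0.56)|=0.4400
Bisect:
  x_lo=-2.6110 |R|=1.6110  x_hi=-0.3673 |R|=0.6327
  mid=-1.48914 |R|=0.48914 →hi
  mid=-2.05007 |R|=1.05007 →lo
  mid=-1.76961 |R|=0.76961 →hi
  mid=-1.90984 |R|=0.90984 →hi
  mid=-1.97996 |R|=0.97996 →hi
  mid=-2.01502 |R|=1.01502 →lo
  mid=-1.99749 |R|=0.99749 →hi
  mid=-2.00625 |R|=1.00625 →lo
  mid=-2.00187 |R|=1.00187 →lo
  mid=-1.99968 |R|=0.99968 →hi
  ...
  [-2.00009,-1.99995] ⇒ x*=-2.0000
Interval (-2.0000, 0).

(-2.0000,0); λ=-6 ⇒ h* = 0.3333.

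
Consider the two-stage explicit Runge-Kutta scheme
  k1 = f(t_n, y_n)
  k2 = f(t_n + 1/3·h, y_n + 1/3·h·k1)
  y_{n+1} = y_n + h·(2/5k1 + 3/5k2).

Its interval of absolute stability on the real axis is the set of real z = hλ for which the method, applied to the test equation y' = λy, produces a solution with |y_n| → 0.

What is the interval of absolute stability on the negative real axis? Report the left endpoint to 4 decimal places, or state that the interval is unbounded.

(-5.0000, 0).

Set f=λy, z=hλ:
  k1=λy_n ⇒ h·k1=z·y_n;  k2=λ(1+1/3z)y_n ⇒ h·k2=z(1+1/3z)y_n
  y_{n+1}/y_n = 1 + 2/5z + 3/5z(1+1/3z) = 1 + z + 1/5z²
  Hence R(z) = 1 + z + 1/5z².

Boundary: |R(x)|=1, x<0.
x=-0.48: |R|=0.5661
R=1: x+1/5x²=0 ⇒ x=−5=-5.0000; min R=1−1/(4·1/5)=-0.2500>−1
Confirm numerically:
  x=-2.913: |R|=0.21589 <1
  x=-2.720: |R|=0.24032 <1
  x=-2.028: |R|=0.20544 <1
  x=-5.586: |R|=1.65468 >1
  x=-5.114: |R|=1.11660 >1
So |R|<1 on (-5.0000, 0).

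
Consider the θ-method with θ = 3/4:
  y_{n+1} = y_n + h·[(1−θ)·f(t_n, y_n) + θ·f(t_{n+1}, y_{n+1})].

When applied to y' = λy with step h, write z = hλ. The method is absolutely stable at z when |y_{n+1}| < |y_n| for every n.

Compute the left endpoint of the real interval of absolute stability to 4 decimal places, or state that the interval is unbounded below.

unbounded; (−∞, 0).

With y'=λy (z=hλ):
  y_{n+1} = y_n + z·[1/4·y_n + 3/4·y_{n+1}] ⇒ (1 − 3/4z)y_{n+1} = (1 + 1/4z)y_n
  R(z) = (1 + 1/4z)/(1 − 3/4z).

Find x<0 with |R(x)|<1.
x=-0.39: |R|=0.6983
x=-2: |R|=0.2000
x=-10: |R|=0.1765
x=-100: |R|=0.3158
θ=3/4≥1/2 ⇒ |1+1/4x|<|1−3/4x| ∀x<0 ⇒ unbounded interval.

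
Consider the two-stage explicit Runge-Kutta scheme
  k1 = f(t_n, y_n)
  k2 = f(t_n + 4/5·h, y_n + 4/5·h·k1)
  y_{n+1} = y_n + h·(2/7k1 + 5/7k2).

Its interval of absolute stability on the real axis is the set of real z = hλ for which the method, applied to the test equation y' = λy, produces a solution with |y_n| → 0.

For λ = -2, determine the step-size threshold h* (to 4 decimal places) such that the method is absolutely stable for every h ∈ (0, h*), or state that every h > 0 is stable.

(-1.7500,0); λ=-2 ⇒ h* = (7/4)/2 = 0.8750.

Set f=λy, z=hλ:
  k1=λy_n ⇒ h·k1=z·y_n;  k2=λ(1+4/5z)y_n ⇒ h·k2=z(1+4/5z)y_n
  y_{n+1}/y_n = 1 + 2/7z + 5/7z(1+4/5z) = 1 + z + 4/7z²
  R(z) = 1 + z + 4/7z².

Boundary: |R(x)|=1, x<0.
x=-1.73: |R|=0.9802
R=1: x+4/7x²=0 ⇒ x=−7/4=-1.7500; min R=1−1/(4·4/7)=0.5625>−1
Confirm numerically:
  x=-1.589: |R|=0.85381 <1
  x=-1.222: |R|=0.63131 <1
  x=-1.012: |R|=0.57323 <1
  x=-1.916: |R|=1.18175 >1
  x=-1.820: |R|=1.07280 >1
Stable set (-1.7500, 0).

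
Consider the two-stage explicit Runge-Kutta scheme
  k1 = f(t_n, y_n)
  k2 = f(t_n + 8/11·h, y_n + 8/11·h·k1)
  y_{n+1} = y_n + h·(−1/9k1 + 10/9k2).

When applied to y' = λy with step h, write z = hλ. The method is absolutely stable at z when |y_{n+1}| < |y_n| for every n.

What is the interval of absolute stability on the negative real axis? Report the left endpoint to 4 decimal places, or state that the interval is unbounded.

Set f=λy, z=hλ:
  k1=λy_n ⇒ h·k1=z·y_n;  k2=λ(1+8/11z)y_n ⇒ h·k2=z(1+8/11z)y_n
  y_{n+1}/y_n = 1 − 1/9z + 10/9z(1+8/11z) = 1 + z + 80/99z²
  ⇒ R(z) = 1 + z + 80/99z².

Boundary: |R(x)|=1, x<0.
x=-0.82: |R|=0.7234
R=1: x+80/99x²=0 ⇒ x=−99/80=-1.2375; min R=1−1/(4·80/99)=0.6906>−1
Confirm numerically:
  x=-1.172: |R|=0.93797 <1
  x=-0.946: |R|=0.77716 <1
  x=-0.836: |R|=0.72876 <1
  x=-1.836: |R|=1.88796 >1
  x=-1.558: |R|=1.40351 >1
  x=-1.311: |R|=1.07787 >1
Stable set (-1.2375, 0).

z∈(-1.2375,0).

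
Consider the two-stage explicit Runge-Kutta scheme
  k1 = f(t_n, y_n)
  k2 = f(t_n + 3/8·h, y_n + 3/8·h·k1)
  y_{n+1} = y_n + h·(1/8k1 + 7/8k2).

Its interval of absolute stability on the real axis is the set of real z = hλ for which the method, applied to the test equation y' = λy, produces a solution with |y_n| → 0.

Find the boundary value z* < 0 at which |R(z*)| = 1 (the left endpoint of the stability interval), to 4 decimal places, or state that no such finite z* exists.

Set f=λy, z=hλ:
  k1=λy_n ⇒ h·k1=z·y_n;  k2=λ(1+3/8z)y_n ⇒ h·k2=z(1+3/8z)y_n
  y_{n+1}/y_n = 1 + 1/8z + 7/8z(1+3/8z) = 1 + z + 21/64z²
  ⇒ R(z) = 1 + z + 21/64z².

Boundary: |R(x)|=1, x<0.
x=-1.14: |R|=0.2864
R=1: x+21/64x²=0 ⇒ x=−64/21=-3.0476; min R=1−1/(4·21/64)=0.2381>−1
Confirm numerically:
  x=-2.621: |R|=0.63310 <1
  x=-2.162: |R|=0.37174 <1
  x=-2.129: |R|=0.35827 <1
  x=-1.380: |R|=0.24488 <1
  x=-3.300: |R|=1.27328 >1
  x=-3.169: |R|=1.12622 >1
Interval (-3.0476, 0).

z* = -3.0476.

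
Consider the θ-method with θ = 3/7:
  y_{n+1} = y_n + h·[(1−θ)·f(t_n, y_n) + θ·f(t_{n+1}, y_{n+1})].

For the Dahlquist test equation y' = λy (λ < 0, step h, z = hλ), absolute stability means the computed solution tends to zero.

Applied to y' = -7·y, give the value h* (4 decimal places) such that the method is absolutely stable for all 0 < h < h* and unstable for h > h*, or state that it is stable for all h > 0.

(-14.0000,0); λ=-7 ⇒ h* = (14)/7 = 2.0000.

Test eqn y'=λy, z=hλ:
  y_{n+1} = y_n + z·[4/7·y_n + 3/7·y_{n+1}] ⇒ (1 − 3/7z)y_{n+1} = (1 + 4/7z)y_n
  ⇒ R(z) = (1 + 4/7z)/(1 − 3/7z).

Need |R(x)|<1, x<0.
x=-1.06: |R|=0.2711
R=−1: 1+4/7x = −1+3/7x ⇒ -1/7x=2 ⇒ x=2/(-1/7)=-14.0000
Confirm numerically:
  x=-13.359: |R|=0.98638 <1
  x=-13.006: |R|=0.97840 <1
  x=-12.471: |R|=0.96557 <1
  x=-5.672: |R|=0.65323 <1
  x=-14.582: |R|=1.01147 >1
  x=-14.423: |R|=1.00841 >1
  x=-14.042: |R|=1.00085 >1
Interval (-14.0000, 0).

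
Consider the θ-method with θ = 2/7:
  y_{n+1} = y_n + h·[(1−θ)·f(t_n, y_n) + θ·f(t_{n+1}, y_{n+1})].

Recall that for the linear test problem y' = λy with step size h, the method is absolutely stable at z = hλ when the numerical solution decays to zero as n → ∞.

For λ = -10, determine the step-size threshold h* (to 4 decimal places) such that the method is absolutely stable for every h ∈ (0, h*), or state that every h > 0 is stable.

(-4.6667,0); λ=-10 ⇒ h* = (14/3)/10 = 0.4667.

With y'=λy (z=hλ):
  y_{n+1} = y_n + z·[5/7·y_n + 2/7·y_{n+1}] ⇒ (1 − 2/7z)y_{n+1} = (1 + 5/7z)y_n
  ⇒ R(z) = (1 + 5/7z)/(1 − 2/7z).

Need |R(x)|<1, x<0.
x=-0.6: |R|=0.4878
R=−1: 1+5/7x = −1+2/7x ⇒ -3/7x=2 ⇒ x=2/(-3/7)=-4.6667
Confirm numerically:
  x=-3.180: |R|=0.66617 <1
  x=-2.870: |R|=0.57692 <1
  x=-2.604: |R|=0.49312 <1
  x=-2.260: |R|=0.37326 <1
  x=-5.182: |R|=1.08903 >1
  x=-5.091: |R|=1.07409 >1
So |R|<1 on (-4.6667, 0).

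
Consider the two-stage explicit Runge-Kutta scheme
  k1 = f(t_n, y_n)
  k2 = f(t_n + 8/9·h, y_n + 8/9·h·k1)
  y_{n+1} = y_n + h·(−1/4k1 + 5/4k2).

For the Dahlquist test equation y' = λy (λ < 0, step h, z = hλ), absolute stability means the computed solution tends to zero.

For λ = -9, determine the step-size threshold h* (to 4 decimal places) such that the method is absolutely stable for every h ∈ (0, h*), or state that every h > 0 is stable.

Test eqn y'=λy, z=hλ:
  k1=λy_n ⇒ h·k1=z·y_n;  k2=λ(1+8/9z)y_n ⇒ h·k2=z(1+8/9z)y_n
  y_{n+1}/y_n = 1 − 1/4z + 5/4z(1+8/9z) = 1 + z + 10/9z²
  so R(z) = 1 + z + 10/9z².

Solve |R(x)|<1 on ℝ⁻.
x=-1.46: |R|=1.9084
R=1: x+10/9x²=0 ⇒ x=−9/10=-0.9000; min R=1−1/(4·10/9)=0.7750>−1
Confirm numerically:
  x=-0.783: |R|=0.89821 <1
  x=-0.777: |R|=0.89381 <1
  x=-0.540: |R|=0.78400 <1
  x=-1.410: |R|=1.79900 >1
  x=-0.980: |R|=1.08711 >1
So |R|<1 on (-0.9000, 0).

(-0.9000,0); λ=-9 ⇒ h* = (9/10)/9 = 0.1000.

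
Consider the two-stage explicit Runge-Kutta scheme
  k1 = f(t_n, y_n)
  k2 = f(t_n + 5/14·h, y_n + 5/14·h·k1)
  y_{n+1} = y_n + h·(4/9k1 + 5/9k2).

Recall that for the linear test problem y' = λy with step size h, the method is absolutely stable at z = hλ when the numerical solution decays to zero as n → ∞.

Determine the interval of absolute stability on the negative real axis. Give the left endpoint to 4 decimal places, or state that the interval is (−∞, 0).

With y'=λy (z=hλ):
  k1=λy_n ⇒ h·k1=z·y_n;  k2=λ(1+5/14z)y_n ⇒ h·k2=z(1+5/14z)y_n
  y_{n+1}/y_n = 1 + 4/9z + 5/9z(1+5/14z) = 1 + z + 25/126z²
  ⇒ R(z) = 1 + z + 25/126z².

Need |R(x)|<1, x<0.
x=-1.63: |R|=0.1028
R=1: x+25/126x²=0 ⇒ x=−126/25=-5.0400; min R=1−1/(4·25/126)=-0.2600>−1
Confirm numerically:
  x=-4.692: |R|=0.67603 <1
  x=-3.928: |R|=0.13335 <1
  x=-3.100: |R|=0.19325 <1
  x=-2.629: |R|=0.25764 <1
  x=-5.225: |R|=1.19179 >1
  x=-5.102: |R|=1.06276 >1
Stable set (-5.0400, 0).

z∈(-5.0400,0).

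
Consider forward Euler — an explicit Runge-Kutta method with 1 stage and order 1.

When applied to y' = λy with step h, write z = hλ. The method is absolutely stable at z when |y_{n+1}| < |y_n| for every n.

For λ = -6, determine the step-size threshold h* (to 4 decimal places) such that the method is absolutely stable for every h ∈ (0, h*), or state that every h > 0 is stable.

(-2.0000,0); λ=-6 ⇒ h* = 0.3333.

Test eqn y'=λy, z=hλ:
  order 1, 1-stage ⇒ R(z)=1+z
  (e.g. R(-1.6)=-0.60000, |R|=0.60000)

Need |R(x)|<1, x<0.
x=-1.6: |R|=0.6000
|R(-2.12)|=1.1200 |R(-1.57)|=0.5700 |R(-0.8)|=0.2000
Bisect:
  x_lo=-2.3547 |R|=1.3547  x_hi=-0.1498 |R|=0.8502
  mid=-1.25222 |R|=0.25222 →hi
  mid=-1.80343 |R|=0.80343 →hi
  mid=-2.07904 |R|=1.07904 →lo
  mid=-1.94124 |R|=0.94124 →hi
  mid=-2.01014 |R|=1.01014 →lo
  mid=-1.97569 |R|=0.97569 →hi
  mid=-1.99291 |R|=0.99291 →hi
  mid=-2.00153 |R|=1.00153 →lo
  ...
  [-2.00005,-1.99991] ⇒ x*=-2.0000
So |R|<1 on (-2.0000, 0).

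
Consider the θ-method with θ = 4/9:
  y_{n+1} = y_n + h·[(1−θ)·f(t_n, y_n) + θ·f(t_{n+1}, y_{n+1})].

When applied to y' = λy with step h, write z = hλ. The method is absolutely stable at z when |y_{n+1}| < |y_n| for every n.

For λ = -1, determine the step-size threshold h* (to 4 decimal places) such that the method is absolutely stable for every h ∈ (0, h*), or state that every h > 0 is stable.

(-18.0000,0); λ=-1 ⇒ h* = (18)/1 = 18.0000.

On y'=λy, z=hλ:
  y_{n+1} = y_n + z·[5/9·y_n + 4/9·y_{n+1}] ⇒ (1 − 4/9z)y_{n+1} = (1 + 5/9z)y_n
  R(z) = (1 + 5/9z)/(1 − 4/9z).

Solve |R(x)|<1 on ℝ⁻.
x=-0.9: |R|=0.3571
R=−1: 1+5/9x = −1+4/9x ⇒ -1/9x=2 ⇒ x=2/(-1/9)=-18.0000
Confirm numerically:
  x=-14.409: |R|=0.94611 <1
  x=-10.047: |R|=0.83831 <1
  x=-9.715: |R|=0.82689 <1
  x=-8.715: |R|=0.78830 <1
  x=-18.513: |R|=1.00618 >1
  x=-18.347: |R|=1.00421 >1
  x=-18.245: |R|=1.00299 >1
Interval (-18.0000, 0).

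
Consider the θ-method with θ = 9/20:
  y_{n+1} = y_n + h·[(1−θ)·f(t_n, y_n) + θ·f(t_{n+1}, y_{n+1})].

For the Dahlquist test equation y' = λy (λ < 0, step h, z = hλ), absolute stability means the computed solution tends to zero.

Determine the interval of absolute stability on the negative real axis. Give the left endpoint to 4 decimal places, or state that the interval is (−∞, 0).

(-20.0000, 0).

Test eqn y'=λy, z=hλ:
  y_{n+1} = y_n + z·[11/20·y_n + 9/20·y_{n+1}] ⇒ (1 − 9/20z)y_{n+1} = (1 + 11/20z)y_n
  Hence R(z) = (1 + 11/20z)/(1 − 9/20z).

Boundary: |R(x)|=1, x<0.
x=-1.25: |R|=0.2000
R=−1: 1+11/20x = −1+9/20x ⇒ -1/10x=2 ⇒ x=2/(-1/10)=-20.0000
Confirm numerically:
  x=-13.990: |R|=0.91762 <1
  x=-13.386: |R|=0.90583 <1
  x=-10.120: |R|=0.82211 <1
  x=-8.011: |R|=0.73965 <1
  x=-20.542: |R|=1.00529 >1
  x=-20.452: |R|=1.00443 >1
So |R|<1 on (-20.0000, 0).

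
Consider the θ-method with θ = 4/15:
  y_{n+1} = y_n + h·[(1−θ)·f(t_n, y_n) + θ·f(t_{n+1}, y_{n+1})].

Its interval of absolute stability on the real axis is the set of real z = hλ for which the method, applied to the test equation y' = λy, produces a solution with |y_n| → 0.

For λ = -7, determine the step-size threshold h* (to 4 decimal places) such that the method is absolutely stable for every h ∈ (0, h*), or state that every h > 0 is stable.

With y'=λy (z=hλ):
  y_{n+1} = y_n + z·[11/15·y_n + 4/15·y_{n+1}] ⇒ (1 − 4/15z)y_{n+1} = (1 + 11/15z)y_n
  so R(z) = (1 + 11/15z)/(1 − 4/15z).

Find x<0 with |R(x)|<1.
x=-1.11: |R|=0.1435
R=−1: 1+11/15x = −1+4/15x ⇒ -7/15x=2 ⇒ x=2/(-7/15)=-4.2857
Confirm numerically:
  x=-3.645: |R|=0.84838 <1
  x=-3.548: |R|=0.82310 <1
  x=-3.256: |R|=0.74279 <1
  x=-1.715: |R|=0.17681 <1
  x=-4.737: |R|=1.09305 >1
  x=-4.624: |R|=1.07070 >1
  x=-4.480: |R|=1.04131 >1
So |R|<1 on (-4.2857, 0).

(-4.2857,0); λ=-7 ⇒ h* = (30/7)/7 = 0.6122.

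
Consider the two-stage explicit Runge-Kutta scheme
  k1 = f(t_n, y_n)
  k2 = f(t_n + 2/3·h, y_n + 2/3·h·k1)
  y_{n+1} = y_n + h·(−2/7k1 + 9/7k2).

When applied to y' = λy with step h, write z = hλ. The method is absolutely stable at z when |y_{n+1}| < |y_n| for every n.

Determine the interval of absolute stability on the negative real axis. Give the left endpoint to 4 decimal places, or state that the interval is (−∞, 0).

Set f=λy, z=hλ:
  k1=λy_n ⇒ h·k1=z·y_n;  k2=λ(1+2/3z)y_n ⇒ h·k2=z(1+2/3z)y_n
  y_{n+1}/y_n = 1 − 2/7z + 9/7z(1+2/3z) = 1 + z + 6/7z²
  Hence R(z) = 1 + z + 6/7z².

Boundary: |R(x)|=1, x<0.
x=-1.64: |R|=1.6654
R=1: x+6/7x²=0 ⇒ x=−7/6=-1.1667; min R=1−1/(4·6/7)=0.7083>−1
Confirm numerically:
  x=-1.092: |R|=0.93011 <1
  x=-1.034: |R|=0.88242 <1
  x=-0.776: |R|=0.74015 <1
  x=-0.576: |R|=0.70838 <1
  x=-1.505: |R|=1.43645 >1
  x=-1.408: |R|=1.29125 >1
Interval (-1.1667, 0).

z∈(-1.1667,0).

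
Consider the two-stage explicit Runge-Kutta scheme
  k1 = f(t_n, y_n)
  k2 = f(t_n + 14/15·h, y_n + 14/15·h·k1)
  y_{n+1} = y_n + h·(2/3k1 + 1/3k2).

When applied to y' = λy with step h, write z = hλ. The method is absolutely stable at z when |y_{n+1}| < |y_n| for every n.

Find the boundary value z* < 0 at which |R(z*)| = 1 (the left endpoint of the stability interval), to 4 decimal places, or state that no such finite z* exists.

z* = -3.2143.

On y'=λy, z=hλ:
  k1=λy_n ⇒ h·k1=z·y_n;  k2=λ(1+14/15z)y_n ⇒ h·k2=z(1+14/15z)y_n
  y_{n+1}/y_n = 1 + 2/3z + 1/3z(1+14/15z) = 1 + z + 14/45z²
  Hence R(z) = 1 + z + 14/45z².

Find x<0 with |R(x)|<1.
x=-1.56: |R|=0.1971
R=1: x+14/45x²=0 ⇒ x=−45/14=-3.2143; min R=1−1/(4·14/45)=0.1964>−1
Confirm numerically:
  x=-2.975: |R|=0.77853 <1
  x=-2.464: |R|=0.42485 <1
  x=-1.333: |R|=0.21981 <1
  x=-3.523: |R|=1.33836 >1
  x=-3.481: |R|=1.28885 >1
  x=-3.414: |R|=1.21212 >1
Interval (-3.2143, 0).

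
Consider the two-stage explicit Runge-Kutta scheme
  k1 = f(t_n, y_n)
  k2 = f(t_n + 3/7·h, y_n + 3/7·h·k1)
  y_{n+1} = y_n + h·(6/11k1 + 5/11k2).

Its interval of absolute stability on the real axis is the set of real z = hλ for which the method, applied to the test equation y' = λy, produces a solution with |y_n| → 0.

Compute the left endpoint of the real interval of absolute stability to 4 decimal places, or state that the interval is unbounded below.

left endpoint -5.1333.

Set f=λy, z=hλ:
  k1=λy_n ⇒ h·k1=z·y_n;  k2=λ(1+3/7z)y_n ⇒ h·k2=z(1+3/7z)y_n
  y_{n+1}/y_n = 1 + 6/11z + 5/11z(1+3/7z) = 1 + z + 15/77z²
  R(z) = 1 + z + 15/77z².

Boundary: |R(x)|=1, x<0.
x=-0.33: |R|=0.6912
R=1: x+15/77x²=0 ⇒ x=−77/15=-5.1333; min R=1−1/(4·15/77)=-0.2833>−1
Confirm numerically:
  x=-4.868: |R|=0.74838 <1
  x=-3.990: |R|=0.11132 <1
  x=-3.605: |R|=0.07331 <1
  x=-5.643: |R|=1.56027 >1
  x=-5.447: |R|=1.33283 >1
So |R|<1 on (-5.1333, 0).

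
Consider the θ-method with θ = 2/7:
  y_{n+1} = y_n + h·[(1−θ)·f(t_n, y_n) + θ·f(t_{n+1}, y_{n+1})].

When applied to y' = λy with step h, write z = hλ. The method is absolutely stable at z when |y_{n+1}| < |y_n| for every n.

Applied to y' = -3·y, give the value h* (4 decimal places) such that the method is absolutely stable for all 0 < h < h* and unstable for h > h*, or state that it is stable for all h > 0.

(-4.6667,0); λ=-3 ⇒ h* = (14/3)/3 = 1.5556.

Set f=λy, z=hλ:
  y_{n+1} = y_n + z·[5/7·y_n + 2/7·y_{n+1}] ⇒ (1 − 2/7z)y_{n+1} = (1 + 5/7z)y_n
  Hence R(z) = (1 + 5/7z)/(1 − 2/7z).

Need |R(x)|<1, x<0.
x=-0.7: |R|=0.4167
R=−1: 1+5/7x = −1+2/7x ⇒ -3/7x=2 ⇒ x=2/(-3/7)=-4.6667
Confirm numerically:
  x=-2.471: |R|=0.44842 <1
  x=-2.373: |R|=0.41418 <1
  x=-2.223: |R|=0.35951 <1
  x=-1.940: |R|=0.24816 <1
  x=-5.205: |R|=1.09276 >1
  x=-5.161: |R|=1.08561 >1
Stable set (-4.6667, 0).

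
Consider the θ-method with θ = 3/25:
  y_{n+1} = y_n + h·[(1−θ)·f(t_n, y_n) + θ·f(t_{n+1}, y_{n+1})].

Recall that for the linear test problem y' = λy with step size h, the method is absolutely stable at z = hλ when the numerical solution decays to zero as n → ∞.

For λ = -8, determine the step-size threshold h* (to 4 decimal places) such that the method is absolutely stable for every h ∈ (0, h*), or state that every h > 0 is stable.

On y'=λy, z=hλ:
  y_{n+1} = y_n + z·[22/25·y_n + 3/25·y_{n+1}] ⇒ (1 − 3/25z)y_{n+1} = (1 + 22/25z)y_n
  R(z) = (1 + 22/25z)/(1 − 3/25z).

Find x<0 with |R(x)|<1.
x=-1.04: |R|=0.0754
R=−1: 1+22/25x = −1+3/25x ⇒ -19/25x=2 ⇒ x=2/(-19/25)=-2.6316
Confirm numerically:
  x=-2.093: |R|=0.67285 <1
  x=-1.848: |R|=0.51257 <1
  x=-1.345: |R|=0.15809 <1
  x=-1.119: |R|=0.01347 <1
  x=-3.169: |R|=1.29591 >1
  x=-3.099: |R|=1.25894 >1
  x=-2.889: |R|=1.14528 >1
Interval (-2.6316, 0).

(-2.6316,0); λ=-8 ⇒ h* = (50/19)/8 = 0.3289.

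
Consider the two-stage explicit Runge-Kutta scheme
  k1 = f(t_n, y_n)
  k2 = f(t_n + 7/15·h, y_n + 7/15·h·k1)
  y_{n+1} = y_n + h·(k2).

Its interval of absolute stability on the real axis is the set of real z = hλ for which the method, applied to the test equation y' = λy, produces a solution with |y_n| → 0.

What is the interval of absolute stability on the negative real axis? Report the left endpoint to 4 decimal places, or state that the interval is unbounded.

z∈(-2.1429,0).

With y'=λy (z=hλ):
  k1=λy_n ⇒ h·k1=z·y_n;  k2=λ(1+7/15z)y_n ⇒ h·k2=z(1+7/15z)y_n
  y_{n+1}/y_n = 1 + z(1+7/15z) = 1 + z + 7/15z²
  R(z) = 1 + z + 7/15z².

Boundary: |R(x)|=1, x<0.
x=-1.09: |R|=0.4644
R=1: x+7/15x²=0 ⇒ x=−15/7=-2.1429; min R=1−1/(4·7/15)=0.4643>−1
Confirm numerically:
  x=-1.814: |R|=0.72161 <1
  x=-1.699: |R|=0.64808 <1
  x=-1.264: |R|=0.48159 <1
  x=-0.997: |R|=0.46687 <1
  x=-2.448: |R|=1.34860 >1
  x=-2.169: |R|=1.02646 >1
Stable set (-2.1429, 0).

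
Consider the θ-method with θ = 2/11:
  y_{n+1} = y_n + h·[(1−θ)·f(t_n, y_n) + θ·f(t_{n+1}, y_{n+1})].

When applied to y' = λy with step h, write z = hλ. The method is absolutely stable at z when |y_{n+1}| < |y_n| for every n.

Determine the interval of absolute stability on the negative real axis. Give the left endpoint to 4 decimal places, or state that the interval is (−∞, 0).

Test eqn y'=λy, z=hλ:
  y_{n+1} = y_n + z·[9/11·y_n + 2/11·y_{n+1}] ⇒ (1 − 2/11z)y_{n+1} = (1 + 9/11z)y_n
  R(z) = (1 + 9/11z)/(1 − 2/11z).

Solve |R(x)|<1 on ℝ⁻.
x=-0.8: |R|=0.3016
R=−1: 1+9/11x = −1+2/11x ⇒ -7/11x=2 ⇒ x=2/(-7/11)=-3.1429
Confirm numerically:
  x=-2.752: |R|=0.83422 <1
  x=-1.654: |R|=0.27160 <1
  x=-1.544: |R|=0.20557 <1
  x=-3.560: |R|=1.16115 >1
  x=-3.553: |R|=1.15857 >1
  x=-3.491: |R|=1.13552 >1
Interval (-3.1429, 0).

z∈(-3.1429,0).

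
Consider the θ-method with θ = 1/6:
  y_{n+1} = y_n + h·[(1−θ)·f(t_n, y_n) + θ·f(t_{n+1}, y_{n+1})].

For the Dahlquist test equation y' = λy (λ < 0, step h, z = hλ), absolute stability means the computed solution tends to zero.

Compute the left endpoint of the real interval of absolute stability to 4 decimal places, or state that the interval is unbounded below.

left endpoint -3.0000.

On y'=λy, z=hλ:
  y_{n+1} = y_n + z·[5/6·y_n + 1/6·y_{n+1}] ⇒ (1 − 1/6z)y_{n+1} = (1 + 5/6z)y_n
  ⇒ R(z) = (1 + 5/6z)/(1 − 1/6z).

Need |R(x)|<1, x<0.
x=-0.39: |R|=0.6338
R=−1: 1+5/6x = −1+1/6x ⇒ -2/3x=2 ⇒ x=2/(-2/3)=-3.0000
Confirm numerically:
  x=-2.768: |R|=0.89416 <1
  x=-2.753: |R|=0.88712 <1
  x=-2.571: |R|=0.79979 <1
  x=-3.590: |R|=1.24609 >1
  x=-3.471: |R|=1.19892 >1
So |R|<1 on (-3.0000, 0).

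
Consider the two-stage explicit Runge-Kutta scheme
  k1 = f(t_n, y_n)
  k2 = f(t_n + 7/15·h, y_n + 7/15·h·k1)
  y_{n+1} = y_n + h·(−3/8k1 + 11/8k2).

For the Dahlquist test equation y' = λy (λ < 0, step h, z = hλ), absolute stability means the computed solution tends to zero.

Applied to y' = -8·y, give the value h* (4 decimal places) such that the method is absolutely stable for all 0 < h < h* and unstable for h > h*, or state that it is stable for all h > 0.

(-1.5584,0); λ=-8 ⇒ h* = (120/77)/8 = 0.1948.

Set f=λy, z=hλ:
  k1=λy_n ⇒ h·k1=z·y_n;  k2=λ(1+7/15z)y_n ⇒ h·k2=z(1+7/15z)y_n
  y_{n+1}/y_n = 1 − 3/8z + 11/8z(1+7/15z) = 1 + z + 77/120z²
  so R(z) = 1 + z + 77/120z².

Solve |R(x)|<1 on ℝ⁻.
x=-1.5: |R|=0.9438
R=1: x+77/120x²=0 ⇒ x=−120/77=-1.5584; min R=1−1/(4·77/120)=0.6104>−1
Confirm numerically:
  x=-0.973: |R|=0.63448 <1
  x=-0.798: |R|=0.61062 <1
  x=-0.635: |R|=0.62374 <1
  x=-2.136: |R|=1.79160 >1
  x=-2.098: |R|=1.72636 >1
Interval (-1.5584, 0).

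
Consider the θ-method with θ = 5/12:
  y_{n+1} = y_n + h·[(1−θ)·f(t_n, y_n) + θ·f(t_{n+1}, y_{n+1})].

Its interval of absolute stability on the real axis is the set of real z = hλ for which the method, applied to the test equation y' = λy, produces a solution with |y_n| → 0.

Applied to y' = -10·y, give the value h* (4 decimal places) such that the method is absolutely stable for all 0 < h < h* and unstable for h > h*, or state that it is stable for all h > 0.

(-12.0000,0); λ=-10 ⇒ h* = (12)/10 = 1.2000.

Set f=λy, z=hλ:
  y_{n+1} = y_n + z·[7/12·y_n + 5/12·y_{n+1}] ⇒ (1 − 5/12z)y_{n+1} = (1 + 7/12z)y_n
  R(z) = (1 + 7/12z)/(1 − 5/12z).

Boundary: |R(x)|=1, x<0.
x=-1.52: |R|=0.0694
R=−1: 1+7/12x = −1+5/12x ⇒ -1/6x=2 ⇒ x=2/(-1/6)=-12.0000
Confirm numerically:
  x=-11.539: |R|=0.98677 <1
  x=-9.946: |R|=0.93345 <1
  x=-6.111: |R|=0.72323 <1
  x=-5.924: |R|=0.70802 <1
  x=-12.499: |R|=1.01340 >1
  x=-12.334: |R|=1.00907 >1
Stable set (-12.0000, 0).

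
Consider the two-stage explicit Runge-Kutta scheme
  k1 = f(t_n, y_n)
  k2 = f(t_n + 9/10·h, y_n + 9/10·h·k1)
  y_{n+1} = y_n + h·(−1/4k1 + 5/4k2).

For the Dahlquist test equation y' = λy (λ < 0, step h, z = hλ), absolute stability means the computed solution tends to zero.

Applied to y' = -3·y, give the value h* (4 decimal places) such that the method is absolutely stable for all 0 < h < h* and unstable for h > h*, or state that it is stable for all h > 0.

(-0.8889,0); λ=-3 ⇒ h* = (8/9)/3 = 0.2963.

Test eqn y'=λy, z=hλ:
  k1=λy_n ⇒ h·k1=z·y_n;  k2=λ(1+9/10z)y_n ⇒ h·k2=z(1+9/10z)y_n
  y_{n+1}/y_n = 1 − 1/4z + 5/4z(1+9/10z) = 1 + z + 9/8z²
  ⇒ R(z) = 1 + z + 9/8z².

Boundary: |R(x)|=1, x<0.
x=-1.02: |R|=1.1504
R=1: x+9/8x²=0 ⇒ x=−8/9=-0.8889; min R=1−1/(4·9/8)=0.7778>−1
Confirm numerically:
  x=-0.858: |R|=0.97018 <1
  x=-0.818: |R|=0.93476 <1
  x=-0.535: |R|=0.78700 <1
  x=-0.371: |R|=0.78385 <1
  x=-1.401: |R|=1.80715 >1
  x=-1.180: |R|=1.38645 >1
Stable set (-0.8889, 0).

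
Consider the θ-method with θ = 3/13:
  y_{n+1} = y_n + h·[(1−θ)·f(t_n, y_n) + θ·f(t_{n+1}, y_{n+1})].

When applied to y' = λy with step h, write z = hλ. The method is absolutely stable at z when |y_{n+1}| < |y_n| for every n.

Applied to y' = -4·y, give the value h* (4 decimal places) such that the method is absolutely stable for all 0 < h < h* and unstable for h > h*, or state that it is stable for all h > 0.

(-3.7143,0); λ=-4 ⇒ h* = (26/7)/4 = 0.9286.

Test eqn y'=λy, z=hλ:
  y_{n+1} = y_n + z·[10/13·y_n + 3/13·y_{n+1}] ⇒ (1 − 3/13z)y_{n+1} = (1 + 10/13z)y_n
  so R(z) = (1 + 10/13z)/(1 − 3/13z).

Solve |R(x)|<1 on ℝ⁻.
x=-0.84: |R|=0.2964
R=−1: 1+10/13x = −1+3/13x ⇒ -7/13x=2 ⇒ x=2/(-7/13)=-3.7143
Confirm numerically:
  x=-3.578: |R|=0.95980 <1
  x=-3.099: |R|=0.80684 <1
  x=-3.071: |R|=0.79728 <1
  x=-2.578: |R|=0.61638 <1
  x=-4.039: |R|=1.09050 >1
  x=-4.027: |R|=1.08728 >1
Stable set (-3.7143, 0).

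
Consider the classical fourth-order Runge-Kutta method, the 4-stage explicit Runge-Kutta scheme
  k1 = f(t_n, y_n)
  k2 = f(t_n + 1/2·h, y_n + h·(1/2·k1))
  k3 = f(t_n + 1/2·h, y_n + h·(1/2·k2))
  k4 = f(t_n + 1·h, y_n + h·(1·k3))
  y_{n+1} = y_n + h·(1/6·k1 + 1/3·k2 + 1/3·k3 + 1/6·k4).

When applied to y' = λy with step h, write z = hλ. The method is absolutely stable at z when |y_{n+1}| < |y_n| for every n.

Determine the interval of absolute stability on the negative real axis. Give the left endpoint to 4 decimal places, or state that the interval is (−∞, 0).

z∈(-2.7853,0).

Set f=λy, z=hλ:
  order 4, 4-stage ⇒ R(z)=1+z+z^2/2+z^3/6+z^4/24
  (e.g. R(-0.57)=0.56598, |R|=0.56598)

Solve |R(x)|<1 on ℝ⁻.
x=-0.57: |R|=0.5660
|R(-2.84)|=1.0857 |R(-2.73)|=0.9198 |R(-1.45)|=0.2773
Bisect:
  x_lo=-3.5464 |R|=2.8992  x_hi=-0.3429 |R|=0.7098
  mid=-1.94464 |R|=0.31638 →hi
  mid=-2.74553 |R|=0.94169 →hi
  mid=-3.14598 |R|=1.69465 →lo
  mid=-2.94576 |R|=1.27014 →lo
  mid=-2.84564 |R|=1.09487 →lo
  mid=-2.79559 |R|=1.01563 →lo
  mid=-2.77056 |R|=0.97801 →hi
  mid=-2.78307 |R|=0.99666 →hi
  ...
  [-2.78542,-2.78523] ⇒ x*=-2.7853
Stable set (-2.7853, 0).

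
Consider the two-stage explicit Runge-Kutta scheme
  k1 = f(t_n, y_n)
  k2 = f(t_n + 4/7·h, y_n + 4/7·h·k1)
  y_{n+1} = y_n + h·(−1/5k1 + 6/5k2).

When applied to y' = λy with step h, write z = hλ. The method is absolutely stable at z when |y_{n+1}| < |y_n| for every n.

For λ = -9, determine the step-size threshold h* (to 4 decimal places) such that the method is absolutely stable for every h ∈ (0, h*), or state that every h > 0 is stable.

(-1.4583,0); λ=-9 ⇒ h* = (35/24)/9 = 0.1620.

Test eqn y'=λy, z=hλ:
  k1=λy_n ⇒ h·k1=z·y_n;  k2=λ(1+4/7z)y_n ⇒ h·k2=z(1+4/7z)y_n
  y_{n+1}/y_n = 1 − 1/5z + 6/5z(1+4/7z) = 1 + z + 24/35z²
  R(z) = 1 + z + 24/35z².

Solve |R(x)|<1 on ℝ⁻.
x=-1.5: |R|=1.0429
R=1: x+24/35x²=0 ⇒ x=−35/24=-1.4583; min R=1−1/(4·24/35)=0.6354>−1
Confirm numerically:
  x=-1.259: |R|=0.82791 <1
  x=-1.215: |R|=0.79727 <1
  x=-1.016: |R|=0.69183 <1
  x=-0.672: |R|=0.63766 <1
  x=-1.820: |R|=1.45136 >1
  x=-1.716: |R|=1.30319 >1
  x=-1.620: |R|=1.17959 >1
Interval (-1.4583, 0).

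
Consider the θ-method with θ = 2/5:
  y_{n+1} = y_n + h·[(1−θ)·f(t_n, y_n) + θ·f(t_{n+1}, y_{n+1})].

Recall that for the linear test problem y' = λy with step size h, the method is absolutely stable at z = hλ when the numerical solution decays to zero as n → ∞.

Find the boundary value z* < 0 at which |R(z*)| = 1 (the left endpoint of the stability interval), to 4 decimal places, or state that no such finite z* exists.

z* = -10.0000.

With y'=λy (z=hλ):
  y_{n+1} = y_n + z·[3/5·y_n + 2/5·y_{n+1}] ⇒ (1 − 2/5z)y_{n+1} = (1 + 3/5z)y_n
  R(z) = (1 + 3/5z)/(1 − 2/5z).

Solve |R(x)|<1 on ℝ⁻.
x=-1.02: |R|=0.2756
R=−1: 1+3/5x = −1+2/5x ⇒ -1/5x=2 ⇒ x=2/(-1/5)=-10.0000
Confirm numerically:
  x=-9.346: |R|=0.97240 <1
  x=-7.304: |R|=0.86251 <1
  x=-6.182: |R|=0.78012 <1
  x=-10.552: |R|=1.02115 >1
  x=-10.110: |R|=1.00436 >1
So |R|<1 on (-10.0000, 0).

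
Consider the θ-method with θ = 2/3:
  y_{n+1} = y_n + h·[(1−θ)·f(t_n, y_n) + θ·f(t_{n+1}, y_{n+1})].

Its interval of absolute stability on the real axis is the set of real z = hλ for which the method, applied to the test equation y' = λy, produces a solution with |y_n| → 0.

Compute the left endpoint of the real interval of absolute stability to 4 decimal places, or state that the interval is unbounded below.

Test eqn y'=λy, z=hλ:
  y_{n+1} = y_n + z·[1/3·y_n + 2/3·y_{n+1}] ⇒ (1 − 2/3z)y_{n+1} = (1 + 1/3z)y_n
  so R(z) = (1 + 1/3z)/(1 − 2/3z).

Solve |R(x)|<1 on ℝ⁻.
x=-0.4: |R|=0.6842
x=-2: |R|=0.1429
x=-10: |R|=0.3043
x=-100: |R|=0.4778
θ=2/3≥1/2 ⇒ |1+1/3x|<|1−2/3x| ∀x<0 ⇒ unbounded interval.

(−∞, 0) — no finite endpoint.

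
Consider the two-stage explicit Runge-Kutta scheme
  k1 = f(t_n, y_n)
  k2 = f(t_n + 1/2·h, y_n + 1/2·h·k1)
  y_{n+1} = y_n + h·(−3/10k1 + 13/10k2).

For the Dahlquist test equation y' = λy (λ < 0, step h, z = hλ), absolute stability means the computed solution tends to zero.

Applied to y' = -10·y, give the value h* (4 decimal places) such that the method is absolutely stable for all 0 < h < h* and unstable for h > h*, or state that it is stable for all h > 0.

With y'=λy (z=hλ):
  k1=λy_n ⇒ h·k1=z·y_n;  k2=λ(1+1/2z)y_n ⇒ h·k2=z(1+1/2z)y_n
  y_{n+1}/y_n = 1 − 3/10z + 13/10z(1+1/2z) = 1 + z + 13/20z²
  R(z) = 1 + z + 13/20z².

Boundary: |R(x)|=1, x<0.
x=-0.79: |R|=0.6157
R=1: x+13/20x²=0 ⇒ x=−20/13=-1.5385; min R=1−1/(4·13/20)=0.6154>−1
Confirm numerically:
  x=-1.245: |R|=0.76252 <1
  x=-1.224: |R|=0.74981 <1
  x=-0.926: |R|=0.63136 <1
  x=-1.920: |R|=1.47616 >1
  x=-1.861: |R|=1.39016 >1
  x=-1.779: |R|=1.27815 >1
Stable set (-1.5385, 0).

(-1.5385,0); λ=-10 ⇒ h* = (20/13)/10 = 0.1538.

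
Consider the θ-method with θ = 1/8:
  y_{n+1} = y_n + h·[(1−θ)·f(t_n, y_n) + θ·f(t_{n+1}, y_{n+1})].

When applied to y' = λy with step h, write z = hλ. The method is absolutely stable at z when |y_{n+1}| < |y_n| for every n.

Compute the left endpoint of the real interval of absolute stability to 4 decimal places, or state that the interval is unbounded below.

z* = -2.6667.

With y'=λy (z=hλ):
  y_{n+1} = y_n + z·[7/8·y_n + 1/8·y_{n+1}] ⇒ (1 − 1/8z)y_{n+1} = (1 + 7/8z)y_n
  R(z) = (1 + 7/8z)/(1 − 1/8z).

Find x<0 with |R(x)|<1.
x=-1.19: |R|=0.0359
R=−1: 1+7/8x = −1+1/8x ⇒ -3/4x=2 ⇒ x=2/(-3/4)=-2.6667
Confirm numerically:
  x=-2.593: |R|=0.95827 <1
  x=-2.533: |R|=0.92386 <1
  x=-1.787: |R|=0.46071 <1
  x=-1.067: |R|=0.05856 <1
  x=-2.874: |R|=1.11440 >1
  x=-2.764: |R|=1.05425 >1
  x=-2.743: |R|=1.04263 >1
Stable set (-2.6667, 0).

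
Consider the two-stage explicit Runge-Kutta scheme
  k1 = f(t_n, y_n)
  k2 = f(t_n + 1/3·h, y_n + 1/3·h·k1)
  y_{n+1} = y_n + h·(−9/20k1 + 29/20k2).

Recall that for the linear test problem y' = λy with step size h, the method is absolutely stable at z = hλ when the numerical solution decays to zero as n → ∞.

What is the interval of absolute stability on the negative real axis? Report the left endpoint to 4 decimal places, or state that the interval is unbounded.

On y'=λy, z=hλ:
  k1=λy_n ⇒ h·k1=z·y_n;  k2=λ(1+1/3z)y_n ⇒ h·k2=z(1+1/3z)y_n
  y_{n+1}/y_n = 1 − 9/20z + 29/20z(1+1/3z) = 1 + z + 29/60z²
  so R(z) = 1 + z + 29/60z².

Need |R(x)|<1, x<0.
x=-1.61: |R|=0.6428
R=1: x+29/60x²=0 ⇒ x=−60/29=-2.0690; min R=1−1/(4·29/60)=0.4828>−1
Confirm numerically:
  x=-2.049: |R|=0.98023 <1
  x=-2.045: |R|=0.97631 <1
  x=-1.810: |R|=0.77345 <1
  x=-1.697: |R|=0.69491 <1
  x=-2.423: |R|=1.41462 >1
  x=-2.185: |R|=1.12254 >1
  x=-2.106: |R|=1.03770 >1
So |R|<1 on (-2.0690, 0).

z∈(-2.0690,0).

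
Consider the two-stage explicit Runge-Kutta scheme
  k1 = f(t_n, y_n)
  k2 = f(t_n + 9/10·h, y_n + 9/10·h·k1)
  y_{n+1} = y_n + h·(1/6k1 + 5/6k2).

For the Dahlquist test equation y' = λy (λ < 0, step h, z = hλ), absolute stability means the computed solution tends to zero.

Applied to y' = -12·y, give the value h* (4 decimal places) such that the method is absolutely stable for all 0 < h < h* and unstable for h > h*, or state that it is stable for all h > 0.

On y'=λy, z=hλ:
  k1=λy_n ⇒ h·k1=z·y_n;  k2=λ(1+9/10z)y_n ⇒ h·k2=z(1+9/10z)y_n
  y_{n+1}/y_n = 1 + 1/6z + 5/6z(1+9/10z) = 1 + z + 3/4z²
  Hence R(z) = 1 + z + 3/4z².

Need |R(x)|<1, x<0.
x=-1.74: |R|=1.5307
R=1: x+3/4x²=0 ⇒ x=−4/3=-1.3333; min R=1−1/(4·3/4)=0.6667>−1
Confirm numerically:
  x=-1.238: |R|=0.91148 <1
  x=-1.003: |R|=0.75151 <1
  x=-0.750: |R|=0.67188 <1
  x=-0.725: |R|=0.66922 <1
  x=-1.845: |R|=1.70802 >1
  x=-1.808: |R|=1.64365 >1
  x=-1.767: |R|=1.57472 >1
Interval (-1.3333, 0).

(-1.3333,0); λ=-12 ⇒ h* = (4/3)/12 = 0.1111.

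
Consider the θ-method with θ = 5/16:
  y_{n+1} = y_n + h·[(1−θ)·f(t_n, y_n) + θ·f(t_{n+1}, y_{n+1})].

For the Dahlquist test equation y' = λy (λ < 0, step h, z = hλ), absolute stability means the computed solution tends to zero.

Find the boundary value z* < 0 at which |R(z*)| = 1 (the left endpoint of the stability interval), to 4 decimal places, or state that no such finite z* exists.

left endpoint -5.3333.

With y'=λy (z=hλ):
  y_{n+1} = y_n + z·[11/16·y_n + 5/16·y_{n+1}] ⇒ (1 − 5/16z)y_{n+1} = (1 + 11/16z)y_n
  so R(z) = (1 + 11/16z)/(1 − 5/16z).

Find x<0 with |R(x)|<1.
x=-0.31: |R|=0.7174
R=−1: 1+11/16x = −1+5/16x ⇒ -3/8x=2 ⇒ x=2/(-3/8)=-5.3333
Confirm numerically:
  x=-4.810: |R|=0.92160 <1
  x=-2.971: |R|=0.54063 <1
  x=-2.391: |R|=0.36849 <1
  x=-5.622: |R|=1.03927 >1
  x=-5.569: |R|=1.03225 >1
Stable set (-5.3333, 0).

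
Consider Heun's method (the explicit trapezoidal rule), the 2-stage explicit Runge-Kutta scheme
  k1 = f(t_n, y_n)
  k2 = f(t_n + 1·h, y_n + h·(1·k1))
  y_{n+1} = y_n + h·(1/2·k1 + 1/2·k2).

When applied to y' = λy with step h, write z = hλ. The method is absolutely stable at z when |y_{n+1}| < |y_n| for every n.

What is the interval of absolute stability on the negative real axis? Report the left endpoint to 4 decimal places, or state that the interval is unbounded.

(-2.0000, 0).

With y'=λy (z=hλ):
  order 2, 2-stage ⇒ R(z)=1+z+z^2/2
  (e.g. R(-1.52)=0.63520, |R|=0.63520)

Solve |R(x)|<1 on ℝ⁻.
x=-1.52: |R|=0.6352
|R(-2.26)|=1.2938 |R(-2.23)|=1.2565 |R(-1.64)|=0.7048
Bisect:
  x_lo=-2.4127 |R|=1.4978  x_hi=-0.3874 |R|=0.6876
  mid=-1.40002 |R|=0.58001 →hi
  mid=-1.90634 |R|=0.91073 →hi
  mid=-2.15950 |R|=1.17222 →lo
  mid=-2.03292 |R|=1.03346 →lo
  mid=-1.96963 |R|=0.97009 →hi
  mid=-2.00128 |R|=1.00128 →lo
  mid=-1.98546 |R|=0.98556 →hi
  ...
  [-2.00004,-1.99992] ⇒ x*=-2.0000
So |R|<1 on (-2.0000, 0).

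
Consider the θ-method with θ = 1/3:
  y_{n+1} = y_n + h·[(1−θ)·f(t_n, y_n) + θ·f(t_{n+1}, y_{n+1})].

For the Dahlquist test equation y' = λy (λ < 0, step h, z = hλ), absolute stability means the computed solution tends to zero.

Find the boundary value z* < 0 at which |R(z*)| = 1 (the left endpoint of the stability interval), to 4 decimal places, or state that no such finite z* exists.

left endpoint -6.0000.

On y'=λy, z=hλ:
  y_{n+1} = y_n + z·[2/3·y_n + 1/3·y_{n+1}] ⇒ (1 − 1/3z)y_{n+1} = (1 + 2/3z)y_n
  Hence R(z) = (1 + 2/3z)/(1 − 1/3z).

Find x<0 with |R(x)|<1.
x=-0.52: |R|=0.5568
R=−1: 1+2/3x = −1+1/3x ⇒ -1/3x=2 ⇒ x=2/(-1/3)=-6.0000
Confirm numerically:
  x=-5.568: |R|=0.94958 <1
  x=-5.358: |R|=0.92319 <1
  x=-3.431: |R|=0.60053 <1
  x=-6.364: |R|=1.03887 >1
  x=-6.241: |R|=1.02608 >1
Interval (-6.0000, 0).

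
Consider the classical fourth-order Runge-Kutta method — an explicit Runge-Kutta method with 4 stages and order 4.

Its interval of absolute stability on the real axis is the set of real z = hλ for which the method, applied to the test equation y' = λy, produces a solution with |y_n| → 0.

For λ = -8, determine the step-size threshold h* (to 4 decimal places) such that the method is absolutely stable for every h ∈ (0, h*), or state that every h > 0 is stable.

(-2.7853,0); λ=-8 ⇒ h* = 0.3482.

With y'=λy (z=hλ):
  order 4, 4-stage ⇒ R(z)=1+z+z^2/2+z^3/6+z^4/24
  (e.g. R(-1.6)=0.27040, |R|=0.27040)

Solve |R(x)|<1 on ℝ⁻.
x=-1.6: |R|=0.2704
|R(-1.77)|=0.2812 |R(-1.14)|=0.3332 |R(-0.74)|=0.4788
Bisect:
  x_lo=-3.5765 |R|=3.0119  x_hi=-0.1996 |R|=0.8191
  mid=-1.88805 |R|=0.30206 →hi
  mid=-2.73228 |R|=0.92297 →hi
  mid=-3.15439 |R|=1.71484 →lo
  mid=-2.94334 |R|=1.26563 →lo
  mid=-2.83781 |R|=1.08211 →lo
  mid=-2.78505 |R|=0.99963 →hi
  mid=-2.81143 |R|=1.04012 →lo
  mid=-2.79824 |R|=1.01969 →lo
  mid=-2.79164 |R|=1.00961 →lo
  ...
  [-2.78546,-2.78525] ⇒ x*=-2.7853
So |R|<1 on (-2.7853, 0).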